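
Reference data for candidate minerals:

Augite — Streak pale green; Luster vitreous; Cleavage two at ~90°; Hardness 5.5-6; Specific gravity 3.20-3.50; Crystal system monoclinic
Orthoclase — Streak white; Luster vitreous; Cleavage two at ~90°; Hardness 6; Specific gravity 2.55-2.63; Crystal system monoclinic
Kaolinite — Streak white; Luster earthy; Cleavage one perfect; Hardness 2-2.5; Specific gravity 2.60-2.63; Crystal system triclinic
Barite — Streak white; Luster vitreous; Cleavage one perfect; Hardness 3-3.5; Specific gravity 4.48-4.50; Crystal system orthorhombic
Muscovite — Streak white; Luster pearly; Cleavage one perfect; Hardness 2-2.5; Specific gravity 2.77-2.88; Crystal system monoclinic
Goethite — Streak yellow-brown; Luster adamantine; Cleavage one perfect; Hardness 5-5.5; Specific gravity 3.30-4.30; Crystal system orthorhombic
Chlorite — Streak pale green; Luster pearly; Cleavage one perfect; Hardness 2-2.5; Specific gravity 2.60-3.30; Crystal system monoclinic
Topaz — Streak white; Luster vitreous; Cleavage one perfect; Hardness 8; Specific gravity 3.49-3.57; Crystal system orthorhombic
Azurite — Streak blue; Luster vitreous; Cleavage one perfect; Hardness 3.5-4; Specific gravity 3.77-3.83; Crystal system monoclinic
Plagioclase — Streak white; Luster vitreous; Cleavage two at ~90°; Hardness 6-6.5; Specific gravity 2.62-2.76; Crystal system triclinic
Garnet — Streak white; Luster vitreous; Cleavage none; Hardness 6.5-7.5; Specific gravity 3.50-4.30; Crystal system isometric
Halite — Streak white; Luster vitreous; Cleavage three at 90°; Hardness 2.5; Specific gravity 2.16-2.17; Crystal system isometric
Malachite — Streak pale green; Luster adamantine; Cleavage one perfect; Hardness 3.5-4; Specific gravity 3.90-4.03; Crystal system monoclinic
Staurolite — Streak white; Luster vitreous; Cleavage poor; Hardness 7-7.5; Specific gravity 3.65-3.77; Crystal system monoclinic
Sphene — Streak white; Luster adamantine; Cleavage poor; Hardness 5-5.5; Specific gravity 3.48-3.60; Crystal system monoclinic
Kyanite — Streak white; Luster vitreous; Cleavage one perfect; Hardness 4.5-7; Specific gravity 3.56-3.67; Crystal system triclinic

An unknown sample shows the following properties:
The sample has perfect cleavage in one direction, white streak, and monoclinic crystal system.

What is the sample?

Perfect cleavage in one direction — only Kaolinite, Barite, Muscovite, Goethite, Chlorite, Topaz, Azurite, Malachite, Kyanite remain.
White streak excludes Goethite, Chlorite, Azurite, Malachite.
Monoclinic crystal system — narrows the field to Muscovite.
Only Muscovite satisfies all observations.

Muscovite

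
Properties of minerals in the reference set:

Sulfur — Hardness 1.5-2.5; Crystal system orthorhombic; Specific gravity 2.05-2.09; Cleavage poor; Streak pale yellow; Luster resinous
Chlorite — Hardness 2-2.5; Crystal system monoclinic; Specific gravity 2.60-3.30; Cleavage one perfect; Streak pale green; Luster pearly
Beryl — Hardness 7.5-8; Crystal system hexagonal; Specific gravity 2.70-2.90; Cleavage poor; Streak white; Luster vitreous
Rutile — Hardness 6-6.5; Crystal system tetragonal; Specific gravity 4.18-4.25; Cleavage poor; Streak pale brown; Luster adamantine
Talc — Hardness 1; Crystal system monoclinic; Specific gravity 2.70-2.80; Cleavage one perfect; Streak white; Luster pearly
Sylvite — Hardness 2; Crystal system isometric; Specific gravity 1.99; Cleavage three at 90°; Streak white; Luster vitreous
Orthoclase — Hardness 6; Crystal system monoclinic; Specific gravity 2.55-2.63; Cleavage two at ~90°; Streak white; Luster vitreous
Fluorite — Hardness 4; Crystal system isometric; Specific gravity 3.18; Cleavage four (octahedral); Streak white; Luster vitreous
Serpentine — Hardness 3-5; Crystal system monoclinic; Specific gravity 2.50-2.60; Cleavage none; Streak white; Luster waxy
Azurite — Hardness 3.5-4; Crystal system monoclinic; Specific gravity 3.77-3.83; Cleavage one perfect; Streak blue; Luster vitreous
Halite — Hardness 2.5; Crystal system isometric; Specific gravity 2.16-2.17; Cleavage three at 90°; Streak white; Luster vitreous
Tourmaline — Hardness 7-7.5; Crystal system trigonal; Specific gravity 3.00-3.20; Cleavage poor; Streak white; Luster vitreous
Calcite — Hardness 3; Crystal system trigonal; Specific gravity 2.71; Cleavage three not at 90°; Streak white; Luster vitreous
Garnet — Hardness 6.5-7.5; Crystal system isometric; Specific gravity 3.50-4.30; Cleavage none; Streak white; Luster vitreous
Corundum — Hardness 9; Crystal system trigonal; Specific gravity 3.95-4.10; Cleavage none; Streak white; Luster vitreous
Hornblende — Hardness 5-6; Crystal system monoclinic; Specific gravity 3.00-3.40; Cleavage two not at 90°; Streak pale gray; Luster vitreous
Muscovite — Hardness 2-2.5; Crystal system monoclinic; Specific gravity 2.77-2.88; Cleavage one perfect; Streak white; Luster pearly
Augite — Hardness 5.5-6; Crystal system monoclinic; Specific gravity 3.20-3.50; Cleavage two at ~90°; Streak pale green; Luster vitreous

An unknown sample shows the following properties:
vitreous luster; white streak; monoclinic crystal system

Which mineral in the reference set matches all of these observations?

Vitreous luster is inconsistent with Sulfur, Chlorite, Rutile, Talc, Serpentine, Muscovite.
White streak is inconsistent with Azurite, Hornblende, Augite.
Monoclinic crystal system: leaves Orthoclase.
Orthoclase is the sole remaining match.

Orthoclase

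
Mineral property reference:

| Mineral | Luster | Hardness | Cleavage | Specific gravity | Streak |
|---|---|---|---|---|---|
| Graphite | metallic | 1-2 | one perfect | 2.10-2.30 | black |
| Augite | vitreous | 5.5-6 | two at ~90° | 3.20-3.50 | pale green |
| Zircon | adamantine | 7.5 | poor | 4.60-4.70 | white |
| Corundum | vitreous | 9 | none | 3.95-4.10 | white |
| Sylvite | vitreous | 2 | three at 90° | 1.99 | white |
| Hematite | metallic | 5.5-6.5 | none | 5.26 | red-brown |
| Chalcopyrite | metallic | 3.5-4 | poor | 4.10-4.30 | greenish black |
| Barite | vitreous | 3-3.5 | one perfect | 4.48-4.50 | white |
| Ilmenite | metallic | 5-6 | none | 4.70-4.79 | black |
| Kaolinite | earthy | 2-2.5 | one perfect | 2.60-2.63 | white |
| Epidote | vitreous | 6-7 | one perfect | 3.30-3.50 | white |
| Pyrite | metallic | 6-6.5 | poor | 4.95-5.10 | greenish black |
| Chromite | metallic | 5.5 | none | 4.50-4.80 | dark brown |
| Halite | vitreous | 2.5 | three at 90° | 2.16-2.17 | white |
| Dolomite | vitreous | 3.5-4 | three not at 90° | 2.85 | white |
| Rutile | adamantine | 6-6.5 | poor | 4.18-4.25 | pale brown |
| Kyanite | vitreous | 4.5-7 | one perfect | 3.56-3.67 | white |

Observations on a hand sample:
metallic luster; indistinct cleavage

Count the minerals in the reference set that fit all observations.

2

Metallic luster — leaves Graphite, Hematite, Chalcopyrite, Ilmenite, Pyrite, Chromite.
Indistinct cleavage — leaves Chalcopyrite, Pyrite.
Consistent with every observation: Chalcopyrite, Pyrite.
That is 2 minerals.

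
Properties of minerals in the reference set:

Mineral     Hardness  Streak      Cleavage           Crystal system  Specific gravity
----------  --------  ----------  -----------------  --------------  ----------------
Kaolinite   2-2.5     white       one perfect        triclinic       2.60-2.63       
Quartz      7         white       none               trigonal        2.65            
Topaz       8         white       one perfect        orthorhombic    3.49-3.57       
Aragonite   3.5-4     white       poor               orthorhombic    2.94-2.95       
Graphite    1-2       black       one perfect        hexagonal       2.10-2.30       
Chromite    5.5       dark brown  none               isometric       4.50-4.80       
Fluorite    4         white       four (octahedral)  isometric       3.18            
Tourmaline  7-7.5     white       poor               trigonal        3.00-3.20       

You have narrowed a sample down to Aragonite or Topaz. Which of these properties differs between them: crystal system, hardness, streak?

hardness

Crystal system: both orthorhombic — identical.
Hardness: Aragonite 3.5-4, Topaz 8 — distinct.
Streak: both white — identical.
Of the listed properties, hardness is the one that separates them.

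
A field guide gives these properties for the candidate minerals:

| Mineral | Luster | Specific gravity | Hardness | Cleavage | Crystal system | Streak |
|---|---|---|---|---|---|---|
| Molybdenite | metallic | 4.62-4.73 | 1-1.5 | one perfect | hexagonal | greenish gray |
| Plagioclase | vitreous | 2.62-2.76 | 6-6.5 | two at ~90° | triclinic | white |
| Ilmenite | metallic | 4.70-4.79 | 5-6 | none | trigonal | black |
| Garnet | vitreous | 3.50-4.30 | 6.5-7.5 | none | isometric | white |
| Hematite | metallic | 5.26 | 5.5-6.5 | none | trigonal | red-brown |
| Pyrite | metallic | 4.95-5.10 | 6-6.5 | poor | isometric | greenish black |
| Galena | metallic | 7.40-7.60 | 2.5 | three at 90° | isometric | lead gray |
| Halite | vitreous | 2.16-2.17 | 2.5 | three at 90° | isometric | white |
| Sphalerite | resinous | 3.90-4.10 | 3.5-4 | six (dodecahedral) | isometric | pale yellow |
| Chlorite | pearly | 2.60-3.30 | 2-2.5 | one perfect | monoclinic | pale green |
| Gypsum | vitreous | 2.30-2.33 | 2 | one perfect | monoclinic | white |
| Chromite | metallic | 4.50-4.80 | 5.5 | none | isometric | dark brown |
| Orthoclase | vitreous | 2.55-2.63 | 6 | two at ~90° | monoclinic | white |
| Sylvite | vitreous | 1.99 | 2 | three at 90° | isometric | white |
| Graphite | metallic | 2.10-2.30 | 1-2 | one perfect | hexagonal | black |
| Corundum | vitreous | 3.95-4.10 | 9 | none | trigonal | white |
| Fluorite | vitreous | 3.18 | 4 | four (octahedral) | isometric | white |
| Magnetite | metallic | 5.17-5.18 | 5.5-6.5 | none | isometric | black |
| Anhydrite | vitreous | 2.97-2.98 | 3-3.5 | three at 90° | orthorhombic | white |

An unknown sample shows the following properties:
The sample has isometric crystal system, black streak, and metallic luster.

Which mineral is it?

Isometric crystal system — Garnet, Pyrite, Galena, Halite, Sphalerite, Chromite, Sylvite, Fluorite, Magnetite remain.
Black streak — narrows the field to Magnetite.
Metallic luster — all remaining candidates fit.
Only Magnetite satisfies all observations.

Magnetite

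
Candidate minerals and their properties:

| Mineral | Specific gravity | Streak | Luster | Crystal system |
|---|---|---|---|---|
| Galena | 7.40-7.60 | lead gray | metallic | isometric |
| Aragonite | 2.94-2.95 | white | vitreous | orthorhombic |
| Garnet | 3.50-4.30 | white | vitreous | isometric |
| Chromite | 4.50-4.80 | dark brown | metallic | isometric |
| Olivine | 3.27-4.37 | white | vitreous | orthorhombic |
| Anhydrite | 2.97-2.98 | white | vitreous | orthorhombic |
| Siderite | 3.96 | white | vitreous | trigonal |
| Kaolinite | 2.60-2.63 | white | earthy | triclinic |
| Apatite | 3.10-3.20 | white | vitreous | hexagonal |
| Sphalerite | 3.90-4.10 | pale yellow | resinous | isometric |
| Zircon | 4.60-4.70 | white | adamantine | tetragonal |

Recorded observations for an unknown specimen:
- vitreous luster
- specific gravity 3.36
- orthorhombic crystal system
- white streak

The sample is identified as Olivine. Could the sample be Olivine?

Consistent

Vitreous luster — agrees with Olivine (vitreous luster).
Specific gravity 3.36 — agrees with Olivine (SG 3.27-4.37).
Orthorhombic crystal system — agrees with Olivine (orthorhombic system).
White streak — agrees with Olivine (white streak).
Nothing contradicts Olivine.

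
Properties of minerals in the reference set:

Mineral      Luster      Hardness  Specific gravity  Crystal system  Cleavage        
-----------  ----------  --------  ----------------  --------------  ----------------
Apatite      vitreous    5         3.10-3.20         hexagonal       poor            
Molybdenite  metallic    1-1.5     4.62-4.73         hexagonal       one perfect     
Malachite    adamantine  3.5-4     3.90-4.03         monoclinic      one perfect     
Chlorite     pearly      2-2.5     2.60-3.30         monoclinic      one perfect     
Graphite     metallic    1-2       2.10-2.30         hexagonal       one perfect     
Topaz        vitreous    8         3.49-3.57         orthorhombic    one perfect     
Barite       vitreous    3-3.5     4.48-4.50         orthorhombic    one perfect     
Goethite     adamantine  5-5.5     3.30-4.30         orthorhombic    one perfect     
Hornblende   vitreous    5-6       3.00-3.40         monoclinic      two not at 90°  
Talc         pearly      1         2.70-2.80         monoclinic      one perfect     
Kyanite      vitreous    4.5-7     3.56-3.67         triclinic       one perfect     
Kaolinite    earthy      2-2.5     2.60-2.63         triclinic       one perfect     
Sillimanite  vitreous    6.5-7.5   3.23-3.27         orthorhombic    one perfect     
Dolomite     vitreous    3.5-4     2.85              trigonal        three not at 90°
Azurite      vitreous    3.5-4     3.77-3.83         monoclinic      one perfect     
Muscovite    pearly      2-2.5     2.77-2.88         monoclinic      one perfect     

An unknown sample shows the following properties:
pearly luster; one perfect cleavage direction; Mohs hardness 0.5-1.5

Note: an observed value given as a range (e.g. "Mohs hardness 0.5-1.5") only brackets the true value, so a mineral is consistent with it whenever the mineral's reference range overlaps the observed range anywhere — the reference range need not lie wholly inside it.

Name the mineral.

Talc

Pearly luster — leaves Chlorite, Talc, Muscovite.
One perfect cleavage direction — consistent with all remaining minerals.
Mohs hardness 0.5-1.5 — narrows the field to Talc.
The only mineral consistent with every observation is Talc.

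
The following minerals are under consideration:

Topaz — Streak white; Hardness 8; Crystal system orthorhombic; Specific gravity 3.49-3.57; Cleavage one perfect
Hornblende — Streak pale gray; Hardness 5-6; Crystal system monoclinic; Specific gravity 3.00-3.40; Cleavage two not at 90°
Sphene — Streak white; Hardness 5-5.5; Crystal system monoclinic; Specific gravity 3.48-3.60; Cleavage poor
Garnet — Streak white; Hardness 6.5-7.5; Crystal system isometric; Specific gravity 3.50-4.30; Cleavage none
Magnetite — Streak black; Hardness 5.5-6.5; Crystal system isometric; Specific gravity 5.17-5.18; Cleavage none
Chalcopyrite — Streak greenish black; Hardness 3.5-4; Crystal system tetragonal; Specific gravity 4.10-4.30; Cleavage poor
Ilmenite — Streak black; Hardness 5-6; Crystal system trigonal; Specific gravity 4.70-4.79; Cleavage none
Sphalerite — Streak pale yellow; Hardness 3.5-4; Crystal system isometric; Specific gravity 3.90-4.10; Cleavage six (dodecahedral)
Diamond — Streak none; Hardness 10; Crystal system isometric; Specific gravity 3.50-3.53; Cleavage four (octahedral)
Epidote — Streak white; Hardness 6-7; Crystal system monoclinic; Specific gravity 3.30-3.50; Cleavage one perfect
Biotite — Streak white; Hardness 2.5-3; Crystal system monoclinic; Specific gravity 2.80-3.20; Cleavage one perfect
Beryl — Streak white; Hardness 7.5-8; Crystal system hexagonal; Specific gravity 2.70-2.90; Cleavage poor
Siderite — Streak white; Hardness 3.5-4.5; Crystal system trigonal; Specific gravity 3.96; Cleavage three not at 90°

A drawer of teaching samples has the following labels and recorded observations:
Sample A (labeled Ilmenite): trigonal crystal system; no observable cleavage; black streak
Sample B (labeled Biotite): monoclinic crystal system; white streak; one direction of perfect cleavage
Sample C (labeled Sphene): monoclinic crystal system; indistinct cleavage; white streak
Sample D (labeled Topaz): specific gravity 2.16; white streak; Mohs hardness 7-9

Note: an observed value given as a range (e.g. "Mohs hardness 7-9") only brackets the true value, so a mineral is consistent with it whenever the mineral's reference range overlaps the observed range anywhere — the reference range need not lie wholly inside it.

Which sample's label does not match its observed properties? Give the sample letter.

D

Sample A: nothing contradicts Ilmenite.
Sample B: nothing contradicts Biotite.
Sample C: nothing contradicts Sphene.
Sample D: Topaz has SG 3.49-3.57, but the record shows specific gravity 2.16 — this label is wrong.
Sample D is the mislabeled one.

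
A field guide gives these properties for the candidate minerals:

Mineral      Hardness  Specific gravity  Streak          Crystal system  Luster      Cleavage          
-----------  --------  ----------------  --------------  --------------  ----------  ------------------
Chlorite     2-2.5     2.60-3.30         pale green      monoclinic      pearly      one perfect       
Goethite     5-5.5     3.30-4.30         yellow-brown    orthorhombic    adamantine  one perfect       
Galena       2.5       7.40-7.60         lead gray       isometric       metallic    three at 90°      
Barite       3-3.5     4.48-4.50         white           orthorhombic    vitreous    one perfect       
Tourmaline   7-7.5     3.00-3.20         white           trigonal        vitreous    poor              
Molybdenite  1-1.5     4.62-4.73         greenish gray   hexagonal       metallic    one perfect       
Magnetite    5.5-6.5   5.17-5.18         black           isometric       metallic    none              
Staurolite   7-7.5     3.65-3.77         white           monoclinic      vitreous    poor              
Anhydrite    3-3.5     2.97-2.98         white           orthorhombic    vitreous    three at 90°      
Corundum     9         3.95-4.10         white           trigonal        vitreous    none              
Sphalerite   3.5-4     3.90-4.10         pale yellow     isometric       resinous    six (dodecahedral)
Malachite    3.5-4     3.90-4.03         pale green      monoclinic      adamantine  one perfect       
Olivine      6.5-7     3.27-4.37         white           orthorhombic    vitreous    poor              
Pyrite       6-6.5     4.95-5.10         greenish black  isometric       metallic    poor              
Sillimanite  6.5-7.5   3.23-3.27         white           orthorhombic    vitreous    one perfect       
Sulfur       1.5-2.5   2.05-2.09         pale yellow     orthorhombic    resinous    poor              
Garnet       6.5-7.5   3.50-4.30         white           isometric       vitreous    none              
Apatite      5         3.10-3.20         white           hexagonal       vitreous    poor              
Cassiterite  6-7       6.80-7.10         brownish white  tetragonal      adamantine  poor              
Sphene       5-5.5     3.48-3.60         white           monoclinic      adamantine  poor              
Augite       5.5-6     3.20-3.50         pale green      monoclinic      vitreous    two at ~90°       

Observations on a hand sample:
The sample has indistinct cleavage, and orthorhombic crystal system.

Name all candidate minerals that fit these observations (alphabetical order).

Indistinct cleavage: only Tourmaline, Staurolite, Olivine, Pyrite, Sulfur, Apatite, Cassiterite, Sphene remain.
Orthorhombic crystal system: narrows the field to Olivine, Sulfur.
The minerals that satisfy all observations are Olivine, Sulfur.

Olivine, Sulfur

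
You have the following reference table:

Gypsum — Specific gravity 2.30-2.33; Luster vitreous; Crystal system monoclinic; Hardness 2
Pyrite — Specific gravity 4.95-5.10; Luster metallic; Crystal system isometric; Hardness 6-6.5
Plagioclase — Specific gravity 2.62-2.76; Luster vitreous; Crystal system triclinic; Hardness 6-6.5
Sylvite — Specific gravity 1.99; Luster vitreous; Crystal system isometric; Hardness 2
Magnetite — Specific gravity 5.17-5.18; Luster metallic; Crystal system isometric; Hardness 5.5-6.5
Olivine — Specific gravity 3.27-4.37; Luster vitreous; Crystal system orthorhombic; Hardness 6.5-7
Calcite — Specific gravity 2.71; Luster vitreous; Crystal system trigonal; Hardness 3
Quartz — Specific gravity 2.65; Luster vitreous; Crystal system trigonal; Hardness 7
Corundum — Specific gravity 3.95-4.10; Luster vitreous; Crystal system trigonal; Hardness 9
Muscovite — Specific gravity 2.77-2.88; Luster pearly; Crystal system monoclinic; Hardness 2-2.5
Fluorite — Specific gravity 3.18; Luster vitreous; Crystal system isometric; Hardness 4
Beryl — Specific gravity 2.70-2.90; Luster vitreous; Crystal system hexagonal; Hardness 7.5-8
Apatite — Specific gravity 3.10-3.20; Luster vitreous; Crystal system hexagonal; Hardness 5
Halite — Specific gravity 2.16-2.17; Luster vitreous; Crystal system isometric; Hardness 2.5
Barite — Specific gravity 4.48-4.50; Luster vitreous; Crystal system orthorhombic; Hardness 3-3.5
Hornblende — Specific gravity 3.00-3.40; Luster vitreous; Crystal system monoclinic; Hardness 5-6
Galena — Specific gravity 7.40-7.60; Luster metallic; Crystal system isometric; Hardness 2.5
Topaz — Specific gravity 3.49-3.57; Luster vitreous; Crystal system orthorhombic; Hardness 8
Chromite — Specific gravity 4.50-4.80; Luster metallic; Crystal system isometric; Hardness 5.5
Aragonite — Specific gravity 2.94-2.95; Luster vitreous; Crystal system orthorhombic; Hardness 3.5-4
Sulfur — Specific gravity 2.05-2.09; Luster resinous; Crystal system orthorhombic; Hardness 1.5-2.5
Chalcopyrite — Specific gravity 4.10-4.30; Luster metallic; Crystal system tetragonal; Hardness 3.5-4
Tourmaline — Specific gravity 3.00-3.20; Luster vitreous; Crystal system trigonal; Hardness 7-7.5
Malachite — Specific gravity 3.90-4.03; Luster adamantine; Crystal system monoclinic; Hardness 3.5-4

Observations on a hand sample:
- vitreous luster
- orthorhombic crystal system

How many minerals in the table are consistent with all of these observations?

Vitreous luster — only Gypsum, Plagioclase, Sylvite, Olivine, Calcite, Quartz, Corundum, Fluorite, Beryl, Apatite, Halite, Barite, Hornblende, Topaz, Aragonite, Tourmaline remain.
Orthorhombic crystal system — leaves Olivine, Barite, Topaz, Aragonite.
Consistent with every observation: Aragonite, Barite, Olivine, Topaz.
That is 4 minerals.

4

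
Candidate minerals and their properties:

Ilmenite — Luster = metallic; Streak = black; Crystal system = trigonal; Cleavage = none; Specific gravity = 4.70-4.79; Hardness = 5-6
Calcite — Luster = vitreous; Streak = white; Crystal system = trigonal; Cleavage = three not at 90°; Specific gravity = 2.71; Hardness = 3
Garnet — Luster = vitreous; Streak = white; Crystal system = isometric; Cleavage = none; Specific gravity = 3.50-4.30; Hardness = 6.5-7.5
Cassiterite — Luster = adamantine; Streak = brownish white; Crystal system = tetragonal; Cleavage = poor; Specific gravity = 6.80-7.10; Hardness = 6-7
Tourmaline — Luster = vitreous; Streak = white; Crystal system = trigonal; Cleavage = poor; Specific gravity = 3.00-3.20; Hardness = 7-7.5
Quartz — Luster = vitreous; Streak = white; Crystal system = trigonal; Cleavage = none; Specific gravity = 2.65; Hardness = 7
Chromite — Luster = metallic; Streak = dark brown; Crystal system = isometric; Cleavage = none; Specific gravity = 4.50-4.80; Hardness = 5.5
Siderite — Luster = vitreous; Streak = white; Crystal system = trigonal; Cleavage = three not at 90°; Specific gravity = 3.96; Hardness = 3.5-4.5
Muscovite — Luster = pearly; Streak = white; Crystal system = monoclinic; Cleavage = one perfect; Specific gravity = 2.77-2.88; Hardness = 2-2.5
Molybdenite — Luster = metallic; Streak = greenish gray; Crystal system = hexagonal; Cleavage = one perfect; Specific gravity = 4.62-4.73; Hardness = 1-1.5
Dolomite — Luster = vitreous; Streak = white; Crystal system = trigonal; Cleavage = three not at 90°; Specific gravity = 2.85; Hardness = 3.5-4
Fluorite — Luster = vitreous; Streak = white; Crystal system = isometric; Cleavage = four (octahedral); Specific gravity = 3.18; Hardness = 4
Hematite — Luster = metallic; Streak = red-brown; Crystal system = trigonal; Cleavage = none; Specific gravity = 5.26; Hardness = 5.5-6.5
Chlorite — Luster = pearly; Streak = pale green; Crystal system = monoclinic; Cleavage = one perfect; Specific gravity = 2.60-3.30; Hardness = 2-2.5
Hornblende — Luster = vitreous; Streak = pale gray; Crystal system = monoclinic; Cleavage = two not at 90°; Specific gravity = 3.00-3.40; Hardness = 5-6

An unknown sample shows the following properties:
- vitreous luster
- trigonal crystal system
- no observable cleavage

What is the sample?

Vitreous luster: leaves Calcite, Garnet, Tourmaline, Quartz, Siderite, Dolomite, Fluorite, Hornblende.
Trigonal crystal system excludes Garnet, Fluorite, Hornblende.
No observable cleavage: narrows the field to Quartz.
Only Quartz satisfies all observations.

Quartz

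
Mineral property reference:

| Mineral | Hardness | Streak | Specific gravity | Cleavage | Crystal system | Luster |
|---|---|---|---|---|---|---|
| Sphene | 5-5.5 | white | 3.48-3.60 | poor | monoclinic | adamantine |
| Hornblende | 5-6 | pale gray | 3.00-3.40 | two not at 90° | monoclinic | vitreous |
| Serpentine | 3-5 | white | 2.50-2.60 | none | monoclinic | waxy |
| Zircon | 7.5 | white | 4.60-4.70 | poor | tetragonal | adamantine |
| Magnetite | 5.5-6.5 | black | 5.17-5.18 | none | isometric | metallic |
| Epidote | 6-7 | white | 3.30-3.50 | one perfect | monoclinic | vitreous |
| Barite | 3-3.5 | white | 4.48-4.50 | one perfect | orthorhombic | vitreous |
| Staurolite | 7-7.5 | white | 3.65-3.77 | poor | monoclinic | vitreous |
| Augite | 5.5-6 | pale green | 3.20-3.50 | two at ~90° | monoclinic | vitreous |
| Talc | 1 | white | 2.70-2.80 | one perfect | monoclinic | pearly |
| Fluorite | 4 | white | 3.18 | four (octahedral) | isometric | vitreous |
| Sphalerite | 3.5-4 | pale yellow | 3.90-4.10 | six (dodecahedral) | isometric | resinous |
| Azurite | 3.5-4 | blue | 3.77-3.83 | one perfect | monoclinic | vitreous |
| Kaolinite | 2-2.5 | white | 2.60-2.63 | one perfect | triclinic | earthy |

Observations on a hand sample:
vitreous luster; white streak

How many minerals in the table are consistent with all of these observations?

Vitreous luster — Hornblende, Epidote, Barite, Staurolite, Augite, Fluorite, Azurite remain.
White streak eliminates Hornblende, Augite, Azurite.
Consistent with every observation: Barite, Epidote, Fluorite, Staurolite.
That is 4 minerals.

4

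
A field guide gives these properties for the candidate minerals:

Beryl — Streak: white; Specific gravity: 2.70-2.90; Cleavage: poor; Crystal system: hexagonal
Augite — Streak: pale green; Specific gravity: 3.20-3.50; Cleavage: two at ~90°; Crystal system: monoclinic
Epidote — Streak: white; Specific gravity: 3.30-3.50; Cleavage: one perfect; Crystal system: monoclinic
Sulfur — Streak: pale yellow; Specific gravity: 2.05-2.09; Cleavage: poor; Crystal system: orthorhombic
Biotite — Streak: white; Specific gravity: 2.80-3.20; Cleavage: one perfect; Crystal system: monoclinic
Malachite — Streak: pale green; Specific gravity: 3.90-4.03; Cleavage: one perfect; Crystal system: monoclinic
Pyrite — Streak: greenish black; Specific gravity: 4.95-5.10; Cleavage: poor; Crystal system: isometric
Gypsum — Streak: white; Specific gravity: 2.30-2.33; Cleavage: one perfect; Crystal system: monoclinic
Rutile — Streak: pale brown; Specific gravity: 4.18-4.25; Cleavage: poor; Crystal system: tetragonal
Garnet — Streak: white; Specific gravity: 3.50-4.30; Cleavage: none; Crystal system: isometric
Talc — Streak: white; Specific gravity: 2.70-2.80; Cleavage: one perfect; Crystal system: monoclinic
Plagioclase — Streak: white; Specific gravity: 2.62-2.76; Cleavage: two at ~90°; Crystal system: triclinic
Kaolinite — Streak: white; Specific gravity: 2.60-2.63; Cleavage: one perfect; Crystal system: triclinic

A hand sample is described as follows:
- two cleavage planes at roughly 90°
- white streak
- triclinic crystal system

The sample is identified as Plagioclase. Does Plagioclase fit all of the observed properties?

Two cleavage planes at roughly 90° — agrees with Plagioclase (cleavage two at ~90°).
White streak — agrees with Plagioclase (white streak).
Triclinic crystal system — agrees with Plagioclase (triclinic system).
All observations are consistent with the tabulated values for Plagioclase.

Yes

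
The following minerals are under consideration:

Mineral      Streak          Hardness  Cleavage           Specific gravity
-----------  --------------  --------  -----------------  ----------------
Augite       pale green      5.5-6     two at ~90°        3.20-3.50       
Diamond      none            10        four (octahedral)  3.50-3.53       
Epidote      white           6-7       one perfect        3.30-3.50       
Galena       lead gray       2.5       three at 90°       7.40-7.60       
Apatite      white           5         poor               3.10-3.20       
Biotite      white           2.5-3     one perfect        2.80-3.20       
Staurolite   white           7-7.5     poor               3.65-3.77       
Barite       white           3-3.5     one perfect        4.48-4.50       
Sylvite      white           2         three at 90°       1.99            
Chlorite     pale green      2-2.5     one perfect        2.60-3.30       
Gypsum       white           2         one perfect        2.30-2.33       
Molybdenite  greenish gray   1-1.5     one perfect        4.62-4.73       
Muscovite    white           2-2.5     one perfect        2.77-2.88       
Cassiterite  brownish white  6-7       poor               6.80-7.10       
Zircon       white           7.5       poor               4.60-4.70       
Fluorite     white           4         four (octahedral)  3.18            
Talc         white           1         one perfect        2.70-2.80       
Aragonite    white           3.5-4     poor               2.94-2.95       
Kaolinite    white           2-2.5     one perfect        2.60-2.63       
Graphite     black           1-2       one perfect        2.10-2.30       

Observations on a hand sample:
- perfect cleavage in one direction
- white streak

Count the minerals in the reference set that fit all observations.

Perfect cleavage in one direction: Epidote, Biotite, Barite, Chlorite, Gypsum, Molybdenite, Muscovite, Talc, Kaolinite, Graphite remain.
White streak rules out Chlorite, Molybdenite, Graphite.
Remaining candidates: Barite, Biotite, Epidote, Gypsum, Kaolinite, Muscovite, Talc.
That is 7 minerals.

7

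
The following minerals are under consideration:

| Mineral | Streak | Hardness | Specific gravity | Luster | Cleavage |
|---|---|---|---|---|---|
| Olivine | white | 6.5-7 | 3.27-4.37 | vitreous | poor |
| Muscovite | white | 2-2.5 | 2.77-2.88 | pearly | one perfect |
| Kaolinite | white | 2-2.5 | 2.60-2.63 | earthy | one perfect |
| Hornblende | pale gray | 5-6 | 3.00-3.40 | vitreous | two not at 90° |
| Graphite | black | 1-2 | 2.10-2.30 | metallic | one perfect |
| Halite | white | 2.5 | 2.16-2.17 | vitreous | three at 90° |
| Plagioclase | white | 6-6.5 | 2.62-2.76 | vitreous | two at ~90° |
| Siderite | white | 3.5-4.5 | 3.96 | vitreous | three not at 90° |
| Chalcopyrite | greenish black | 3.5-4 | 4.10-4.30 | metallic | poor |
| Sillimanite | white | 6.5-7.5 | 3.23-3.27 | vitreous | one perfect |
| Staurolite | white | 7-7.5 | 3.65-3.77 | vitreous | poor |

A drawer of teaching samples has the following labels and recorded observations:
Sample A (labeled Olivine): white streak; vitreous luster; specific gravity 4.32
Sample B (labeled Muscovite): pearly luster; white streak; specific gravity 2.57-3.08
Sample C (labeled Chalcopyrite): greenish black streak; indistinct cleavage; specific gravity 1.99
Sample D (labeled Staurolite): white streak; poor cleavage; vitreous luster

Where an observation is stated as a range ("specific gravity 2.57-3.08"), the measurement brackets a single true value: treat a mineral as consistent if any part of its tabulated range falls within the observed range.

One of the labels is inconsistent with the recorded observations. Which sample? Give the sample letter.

C

Sample A: observations are consistent with Olivine.
Sample B: observations are consistent with Muscovite.
Sample C: specific gravity 1.99 is outside the reference for Chalcopyrite (SG 4.10-4.30) — mislabeled.
Sample D: observations are consistent with Staurolite.
The mislabeled specimen is C.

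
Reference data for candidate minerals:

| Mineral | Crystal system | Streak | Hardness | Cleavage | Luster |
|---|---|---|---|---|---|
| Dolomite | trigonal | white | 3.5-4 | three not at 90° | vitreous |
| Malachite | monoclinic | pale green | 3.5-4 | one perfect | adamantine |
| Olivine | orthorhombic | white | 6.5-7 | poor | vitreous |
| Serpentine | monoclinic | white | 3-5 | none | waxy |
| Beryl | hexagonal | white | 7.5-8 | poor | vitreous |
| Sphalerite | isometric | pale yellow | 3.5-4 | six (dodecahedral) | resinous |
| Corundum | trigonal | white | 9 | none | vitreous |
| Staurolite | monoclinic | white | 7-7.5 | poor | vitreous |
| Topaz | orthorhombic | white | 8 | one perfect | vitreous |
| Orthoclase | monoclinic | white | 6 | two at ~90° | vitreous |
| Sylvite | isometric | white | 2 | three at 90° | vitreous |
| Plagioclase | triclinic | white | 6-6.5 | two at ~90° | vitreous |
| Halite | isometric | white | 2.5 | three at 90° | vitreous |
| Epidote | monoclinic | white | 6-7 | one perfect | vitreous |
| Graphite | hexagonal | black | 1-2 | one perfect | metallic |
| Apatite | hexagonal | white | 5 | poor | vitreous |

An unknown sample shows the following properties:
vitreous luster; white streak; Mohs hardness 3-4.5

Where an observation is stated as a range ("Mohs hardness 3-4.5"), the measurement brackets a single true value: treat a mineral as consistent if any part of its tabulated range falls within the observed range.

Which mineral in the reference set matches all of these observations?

Dolomite

Vitreous luster eliminates Malachite, Serpentine, Sphalerite, Graphite.
White streak: every remaining candidate is consistent.
Mohs hardness 3-4.5: leaves Dolomite.
The only mineral consistent with every observation is Dolomite.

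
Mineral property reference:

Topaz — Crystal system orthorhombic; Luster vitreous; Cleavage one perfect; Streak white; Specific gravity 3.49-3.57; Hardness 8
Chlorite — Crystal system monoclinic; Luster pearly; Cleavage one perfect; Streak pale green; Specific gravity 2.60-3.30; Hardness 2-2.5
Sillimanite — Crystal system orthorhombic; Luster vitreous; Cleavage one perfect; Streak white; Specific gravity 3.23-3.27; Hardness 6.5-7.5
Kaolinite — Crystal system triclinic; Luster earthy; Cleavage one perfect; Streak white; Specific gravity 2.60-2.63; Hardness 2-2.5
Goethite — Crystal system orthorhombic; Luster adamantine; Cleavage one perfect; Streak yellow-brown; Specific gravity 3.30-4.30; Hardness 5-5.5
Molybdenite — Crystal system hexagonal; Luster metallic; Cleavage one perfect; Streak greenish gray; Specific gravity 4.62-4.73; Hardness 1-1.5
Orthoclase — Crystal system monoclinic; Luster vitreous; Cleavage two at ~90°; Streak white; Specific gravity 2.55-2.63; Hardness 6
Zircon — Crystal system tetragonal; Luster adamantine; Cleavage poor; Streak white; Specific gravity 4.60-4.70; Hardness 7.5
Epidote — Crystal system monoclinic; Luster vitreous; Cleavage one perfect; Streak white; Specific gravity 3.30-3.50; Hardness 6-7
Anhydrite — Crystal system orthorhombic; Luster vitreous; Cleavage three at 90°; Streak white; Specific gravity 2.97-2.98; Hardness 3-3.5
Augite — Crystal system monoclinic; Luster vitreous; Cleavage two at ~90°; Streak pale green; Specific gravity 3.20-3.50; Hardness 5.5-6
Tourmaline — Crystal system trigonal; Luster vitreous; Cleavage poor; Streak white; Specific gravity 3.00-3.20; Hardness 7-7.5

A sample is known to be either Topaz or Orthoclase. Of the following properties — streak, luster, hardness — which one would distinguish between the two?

Streak: both white — same for both.
Luster: both vitreous — same for both.
Hardness: Topaz 8, Orthoclase 6 — different.
Only hardness differs between Topaz and Orthoclase among the listed tests.

hardness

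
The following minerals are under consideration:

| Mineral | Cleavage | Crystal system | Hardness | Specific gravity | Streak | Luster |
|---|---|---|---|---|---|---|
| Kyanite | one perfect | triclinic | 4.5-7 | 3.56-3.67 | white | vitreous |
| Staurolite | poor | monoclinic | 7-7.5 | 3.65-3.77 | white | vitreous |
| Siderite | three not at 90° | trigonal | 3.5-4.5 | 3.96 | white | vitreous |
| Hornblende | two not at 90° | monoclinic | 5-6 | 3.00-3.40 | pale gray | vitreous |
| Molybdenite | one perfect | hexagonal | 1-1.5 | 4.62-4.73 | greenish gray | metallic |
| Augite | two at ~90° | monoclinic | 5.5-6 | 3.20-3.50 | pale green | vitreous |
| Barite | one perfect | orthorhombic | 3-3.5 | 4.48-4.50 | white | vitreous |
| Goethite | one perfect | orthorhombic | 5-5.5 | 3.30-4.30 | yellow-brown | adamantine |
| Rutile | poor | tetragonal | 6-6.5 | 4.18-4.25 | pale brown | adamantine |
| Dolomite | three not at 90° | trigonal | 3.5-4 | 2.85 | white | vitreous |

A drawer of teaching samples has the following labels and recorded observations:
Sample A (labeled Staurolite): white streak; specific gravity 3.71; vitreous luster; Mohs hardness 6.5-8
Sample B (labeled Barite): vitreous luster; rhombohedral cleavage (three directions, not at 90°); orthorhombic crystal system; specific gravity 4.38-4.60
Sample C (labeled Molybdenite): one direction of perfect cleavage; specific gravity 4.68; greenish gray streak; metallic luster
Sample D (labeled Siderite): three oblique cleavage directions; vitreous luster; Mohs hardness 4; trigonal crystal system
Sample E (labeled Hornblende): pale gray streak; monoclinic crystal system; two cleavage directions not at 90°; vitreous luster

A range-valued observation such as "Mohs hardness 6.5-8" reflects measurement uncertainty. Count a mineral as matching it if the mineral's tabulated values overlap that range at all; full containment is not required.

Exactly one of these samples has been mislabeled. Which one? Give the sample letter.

Sample A: all recorded properties match Staurolite.
Sample B: rhombohedral cleavage (three directions, not at 90°) is outside the reference for Barite (cleavage one perfect) — mislabeled.
Sample C: all recorded properties match Molybdenite.
Sample D: all recorded properties match Siderite.
Sample E: all recorded properties match Hornblende.
Only sample B is inconsistent with its label.

B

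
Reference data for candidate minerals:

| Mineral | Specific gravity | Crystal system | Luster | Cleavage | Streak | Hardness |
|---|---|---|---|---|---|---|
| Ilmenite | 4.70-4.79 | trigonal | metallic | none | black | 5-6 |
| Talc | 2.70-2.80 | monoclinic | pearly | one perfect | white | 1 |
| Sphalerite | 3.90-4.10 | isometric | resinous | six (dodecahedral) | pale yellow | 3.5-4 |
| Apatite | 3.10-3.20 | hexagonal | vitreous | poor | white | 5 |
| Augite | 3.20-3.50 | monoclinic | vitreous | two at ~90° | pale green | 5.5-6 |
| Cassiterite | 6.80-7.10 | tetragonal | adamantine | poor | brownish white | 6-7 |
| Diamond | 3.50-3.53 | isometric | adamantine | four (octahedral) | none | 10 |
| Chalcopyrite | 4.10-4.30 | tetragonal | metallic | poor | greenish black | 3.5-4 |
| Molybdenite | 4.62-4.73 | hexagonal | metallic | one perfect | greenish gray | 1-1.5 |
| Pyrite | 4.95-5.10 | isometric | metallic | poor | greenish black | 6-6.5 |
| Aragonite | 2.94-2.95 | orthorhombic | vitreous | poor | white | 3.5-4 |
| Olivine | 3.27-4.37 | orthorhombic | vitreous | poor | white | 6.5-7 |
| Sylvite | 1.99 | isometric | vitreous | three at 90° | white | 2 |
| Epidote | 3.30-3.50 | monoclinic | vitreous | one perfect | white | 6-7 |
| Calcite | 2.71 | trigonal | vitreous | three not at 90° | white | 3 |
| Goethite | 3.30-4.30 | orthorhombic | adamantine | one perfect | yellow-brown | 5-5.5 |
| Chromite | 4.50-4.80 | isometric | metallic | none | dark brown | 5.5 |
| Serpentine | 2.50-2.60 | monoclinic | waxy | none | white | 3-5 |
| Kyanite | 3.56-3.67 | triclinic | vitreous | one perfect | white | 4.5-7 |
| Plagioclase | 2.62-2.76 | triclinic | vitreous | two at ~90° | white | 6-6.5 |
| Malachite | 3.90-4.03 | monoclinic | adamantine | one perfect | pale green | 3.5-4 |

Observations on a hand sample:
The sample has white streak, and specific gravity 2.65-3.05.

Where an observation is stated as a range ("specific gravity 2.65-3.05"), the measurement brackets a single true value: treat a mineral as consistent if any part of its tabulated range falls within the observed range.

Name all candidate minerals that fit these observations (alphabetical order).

White streak — narrows the field to Talc, Apatite, Aragonite, Olivine, Sylvite, Epidote, Calcite, Serpentine, Kyanite, Plagioclase.
Specific gravity 2.65-3.05 — only Talc, Aragonite, Calcite, Plagioclase remain.
The minerals that satisfy all observations are Aragonite, Calcite, Plagioclase, Talc.

Aragonite, Calcite, Plagioclase, Talc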